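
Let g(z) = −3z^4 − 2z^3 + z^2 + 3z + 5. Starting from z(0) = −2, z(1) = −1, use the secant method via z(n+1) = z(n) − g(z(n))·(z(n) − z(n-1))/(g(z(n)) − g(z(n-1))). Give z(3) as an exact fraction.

g(−2) = −29, g(−1) = 2. z(2) = (−1) − 2·((−1) − (−2))/(2 − (−29)) = −33/31.
g(−1) = 2, g(−33/31) = 1385156/923521. z(3) = (−33/31) − (1385156/923521)·((−33/31) − (−1))/((1385156/923521) − 2) = −290525/230943.

−290525/230943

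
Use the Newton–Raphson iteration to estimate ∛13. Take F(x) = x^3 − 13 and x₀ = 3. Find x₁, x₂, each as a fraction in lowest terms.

F'(x) = 3x^2.
F(3) = 14, F'(3) = 27, so x₁ = 3 − 14/27 = 67/27.
F(67/27) = 44884/19683, F'(67/27) = 4489/243, so x₂ = (67/27) − (44884/19683)/(4489/243) = 857405/363609.

x₁ = 67/27, x₂ = 857405/363609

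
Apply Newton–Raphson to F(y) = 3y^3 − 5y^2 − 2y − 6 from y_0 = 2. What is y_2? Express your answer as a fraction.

F'(y) = 9y^2 − 10y − 2.
F(2) = −6, F'(2) = 14, so y_1 = 2 − (−6)/14 = 17/7.
F(17/7) = 900/343, F'(17/7) = 1313/49, so y_2 = (17/7) − (900/343)/(1313/49) = 21421/9191.

21421/9191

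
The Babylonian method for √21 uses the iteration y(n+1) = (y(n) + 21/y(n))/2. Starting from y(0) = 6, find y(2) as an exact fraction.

697/152

y(1) = (6 + 21/6)/2 = 19/4.
y(2) = (19/4 + 21/(19/4))/2 = 697/152.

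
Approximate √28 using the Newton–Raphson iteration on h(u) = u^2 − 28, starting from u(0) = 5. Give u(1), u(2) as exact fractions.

u(1) = 53/10, u(2) = 5609/1060

h'(u) = 2u.
h(5) = −3, h'(5) = 10, so u(1) = 5 − (−3)/10 = 53/10.
h(53/10) = 9/100, h'(53/10) = 53/5, so u(2) = (53/10) − (9/100)/(53/5) = 5609/1060.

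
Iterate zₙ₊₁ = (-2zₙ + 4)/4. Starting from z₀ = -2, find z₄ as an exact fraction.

z₁ = (-2·(-2) + 4)/4 = 2.
z₂ = (-2·2 + 4)/4 = 0.
z₃ = (-2·0 + 4)/4 = 1.
z₄ = (-2·1 + 4)/4 = 1/2.

1/2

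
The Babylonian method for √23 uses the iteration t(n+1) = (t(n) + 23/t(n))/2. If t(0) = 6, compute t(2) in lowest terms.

6793/1416

t(1) = (6 + 23/6)/2 = 59/12.
t(2) = (59/12 + 23/(59/12))/2 = 6793/1416.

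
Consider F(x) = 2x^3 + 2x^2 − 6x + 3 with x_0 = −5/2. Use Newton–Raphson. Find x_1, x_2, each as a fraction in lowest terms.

x_1 = −106/43, x_2 = −4036289/1637870

F'(x) = 6x^2 + 4x − 6.
F(−5/2) = −3/4, F'(−5/2) = 43/2, so x_1 = (−5/2) − (−3/4)/(43/2) = −106/43.
F(−106/43) = −1251/79507, F'(−106/43) = 38090/1849, so x_2 = (−106/43) − (−1251/79507)/(38090/1849) = −4036289/1637870.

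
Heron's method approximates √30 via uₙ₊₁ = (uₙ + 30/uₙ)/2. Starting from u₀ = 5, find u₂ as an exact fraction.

241/44

u₁ = (5 + 30/5)/2 = 11/2.
u₂ = (11/2 + 30/(11/2))/2 = 241/44.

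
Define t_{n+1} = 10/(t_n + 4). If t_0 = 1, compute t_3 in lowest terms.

t_1 = 10/(1 + 4) = 2.
t_2 = 10/(2 + 4) = 5/3.
t_3 = 10/(5/3 + 4) = 30/17.

30/17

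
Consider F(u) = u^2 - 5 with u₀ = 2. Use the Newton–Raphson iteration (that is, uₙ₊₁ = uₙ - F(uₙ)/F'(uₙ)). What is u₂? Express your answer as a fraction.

F'(u) = 2u.
F(2) = -1, F'(2) = 4, so u₁ = 2 - (-1)/4 = 9/4.
F(9/4) = 1/16, F'(9/4) = 9/2, so u₂ = (9/4) - (1/16)/(9/2) = 161/72.

161/72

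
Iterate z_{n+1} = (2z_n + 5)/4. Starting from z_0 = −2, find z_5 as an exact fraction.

151/64

z_1 = (2·(−2) + 5)/4 = 1/4.
z_2 = (2·(1/4) + 5)/4 = 11/8.
z_3 = (2·(11/8) + 5)/4 = 31/16.
z_4 = (2·(31/16) + 5)/4 = 71/32.
z_5 = (2·(71/32) + 5)/4 = 151/64.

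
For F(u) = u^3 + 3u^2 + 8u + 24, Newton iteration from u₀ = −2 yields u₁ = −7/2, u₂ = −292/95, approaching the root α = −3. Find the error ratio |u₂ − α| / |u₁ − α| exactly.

u₁ − α = −7/2 − (−3) = −7/2 + 3 = −1/2, so |u₁ − α| = 1/2.
u₂ − α = −292/95 − (−3) = −292/95 + 3 = −7/95, so |u₂ − α| = 7/95.
Ratio = (7/95) / (1/2) = 14/95.

14/95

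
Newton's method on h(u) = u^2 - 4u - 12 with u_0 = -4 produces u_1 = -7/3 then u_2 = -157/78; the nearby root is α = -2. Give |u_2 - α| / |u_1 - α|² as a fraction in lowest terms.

3/26

u_1 - α = -7/3 - (-2) = -7/3 + 2 = -1/3, so |u_1 - α| = 1/3.
u_2 - α = -157/78 - (-2) = -157/78 + 2 = -1/78, so |u_2 - α| = 1/78.
|u_1 - α|² = 1/9.
Ratio = (1/78) / (1/9) = 3/26.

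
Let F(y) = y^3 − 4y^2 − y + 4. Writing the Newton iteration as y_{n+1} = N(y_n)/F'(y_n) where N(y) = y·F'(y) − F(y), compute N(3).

F'(y) = 3y^2 − 8y − 1.
N(y) = y·F'(y) − F(y) = y·(3y^2 − 8y − 1) − (y^3 − 4y^2 − y + 4) = 2y^3 − 4y^2 − 4.
N(3) = 14.

14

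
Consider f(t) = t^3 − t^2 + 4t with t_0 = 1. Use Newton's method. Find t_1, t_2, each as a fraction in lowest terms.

t_1 = 1/5, t_2 = −1/155

f'(t) = 3t^2 − 2t + 4.
f(1) = 4, f'(1) = 5, so t_1 = 1 − 4/5 = 1/5.
f(1/5) = 96/125, f'(1/5) = 93/25, so t_2 = (1/5) − (96/125)/(93/25) = −1/155.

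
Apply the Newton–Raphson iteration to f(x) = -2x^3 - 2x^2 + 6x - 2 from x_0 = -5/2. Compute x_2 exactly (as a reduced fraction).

f'(x) = -6x^2 - 4x + 6.
f(-5/2) = 7/4, f'(-5/2) = -43/2, so x_1 = (-5/2) - (7/4)/(-43/2) = -104/43.
f(-104/43) = 6762/79507, f'(-104/43) = -35914/1849, so x_2 = (-104/43) - (6762/79507)/(-35914/1849) = -1864147/772151.

-1864147/772151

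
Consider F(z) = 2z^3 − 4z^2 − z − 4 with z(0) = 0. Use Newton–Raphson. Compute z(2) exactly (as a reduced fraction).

−316/127

F'(z) = 6z^2 − 8z − 1.
F(0) = −4, F'(0) = −1, so z(1) = 0 − (−4)/(−1) = −4.
F(−4) = −192, F'(−4) = 127, so z(2) = (−4) − (−192)/127 = −316/127.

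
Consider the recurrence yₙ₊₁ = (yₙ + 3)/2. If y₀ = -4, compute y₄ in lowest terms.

y₁ = ((-4) + 3)/2 = -1/2.
y₂ = ((-1/2) + 3)/2 = 5/4.
y₃ = ((5/4) + 3)/2 = 17/8.
y₄ = ((17/8) + 3)/2 = 41/16.

41/16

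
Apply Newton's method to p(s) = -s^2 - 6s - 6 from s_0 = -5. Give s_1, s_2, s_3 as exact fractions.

s_1 = -19/4, s_2 = -265/56, s_3 = -51409/10864

p'(s) = -2s - 6.
p(-5) = -1, p'(-5) = 4, so s_1 = (-5) - (-1)/4 = -19/4.
p(-19/4) = -1/16, p'(-19/4) = 7/2, so s_2 = (-19/4) - (-1/16)/(7/2) = -265/56.
p(-265/56) = -1/3136, p'(-265/56) = 97/28, so s_3 = (-265/56) - (-1/3136)/(97/28) = -51409/10864.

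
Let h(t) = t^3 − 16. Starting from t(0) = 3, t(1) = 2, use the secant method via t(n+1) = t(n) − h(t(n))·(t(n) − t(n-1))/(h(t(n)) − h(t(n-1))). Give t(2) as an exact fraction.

h(3) = 11, h(2) = −8. t(2) = 2 − (−8)·(2 − 3)/((−8) − 11) = 46/19.

46/19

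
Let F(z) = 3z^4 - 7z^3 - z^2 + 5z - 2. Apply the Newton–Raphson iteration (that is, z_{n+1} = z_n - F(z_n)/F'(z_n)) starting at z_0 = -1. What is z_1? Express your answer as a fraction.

F'(z) = 12z^3 - 21z^2 - 2z + 5.
F(-1) = 2, F'(-1) = -26, so z_1 = (-1) - 2/(-26) = -12/13.

-12/13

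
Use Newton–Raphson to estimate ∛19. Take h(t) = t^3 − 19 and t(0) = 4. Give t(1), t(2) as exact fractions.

t(1) = 49/16, t(2) = 52187/19208

h'(t) = 3t^2.
h(4) = 45, h'(4) = 48, so t(1) = 4 − 45/48 = 49/16.
h(49/16) = 39825/4096, h'(49/16) = 7203/256, so t(2) = (49/16) − (39825/4096)/(7203/256) = 52187/19208.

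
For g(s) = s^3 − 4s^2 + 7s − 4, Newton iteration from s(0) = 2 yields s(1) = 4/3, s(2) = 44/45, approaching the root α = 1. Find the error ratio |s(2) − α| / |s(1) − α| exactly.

s(1) − α = 4/3 − 1 = 1/3, so |s(1) − α| = 1/3.
s(2) − α = 44/45 − 1 = −1/45, so |s(2) − α| = 1/45.
Ratio = (1/45) / (1/3) = 1/15.

1/15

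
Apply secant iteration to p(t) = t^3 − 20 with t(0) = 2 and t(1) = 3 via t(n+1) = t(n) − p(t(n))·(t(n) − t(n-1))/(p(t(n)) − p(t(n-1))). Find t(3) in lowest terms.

p(2) = −12, p(3) = 7. t(2) = 3 − 7·(3 − 2)/(7 − (−12)) = 50/19.
p(3) = 7, p(50/19) = −12180/6859. t(3) = (50/19) − (−12180/6859)·((50/19) − 3)/((−12180/6859) − 7) = 23270/8599.

23270/8599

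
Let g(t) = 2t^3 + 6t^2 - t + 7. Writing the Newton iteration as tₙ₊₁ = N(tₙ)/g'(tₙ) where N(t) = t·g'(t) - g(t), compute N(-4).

g'(t) = 6t^2 + 12t - 1.
N(t) = t·g'(t) - g(t) = t·(6t^2 + 12t - 1) - (2t^3 + 6t^2 - t + 7) = 4t^3 + 6t^2 - 7.
N(-4) = -167.

-167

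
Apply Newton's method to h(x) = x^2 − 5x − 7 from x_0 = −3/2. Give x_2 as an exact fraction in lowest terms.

−8537/7488

h'(x) = 2x − 5.
h(−3/2) = 11/4, h'(−3/2) = −8, so x_1 = (−3/2) − (11/4)/(−8) = −37/32.
h(−37/32) = 121/1024, h'(−37/32) = −117/16, so x_2 = (−37/32) − (121/1024)/(−117/16) = −8537/7488.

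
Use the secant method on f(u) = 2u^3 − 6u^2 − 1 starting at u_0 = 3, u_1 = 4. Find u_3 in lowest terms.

f(3) = −1, f(4) = 31. u_2 = 4 − 31·(4 − 3)/(31 − (−1)) = 97/32.
f(4) = 31, f(97/32) = −6975/16384. u_3 = (97/32) − (−6975/16384)·((97/32) − 4)/((−6975/16384) − 31) = 50564/16609.

50564/16609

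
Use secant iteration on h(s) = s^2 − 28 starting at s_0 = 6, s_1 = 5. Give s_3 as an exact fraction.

598/113

h(6) = 8, h(5) = −3. s_2 = 5 − (−3)·(5 − 6)/((−3) − 8) = 58/11.
h(5) = −3, h(58/11) = −24/121. s_3 = (58/11) − (−24/121)·((58/11) − 5)/((−24/121) − (−3)) = 598/113.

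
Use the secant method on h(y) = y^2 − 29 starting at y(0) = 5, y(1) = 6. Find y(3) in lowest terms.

h(5) = −4, h(6) = 7. y(2) = 6 − 7·(6 − 5)/(7 − (−4)) = 59/11.
h(6) = 7, h(59/11) = −28/121. y(3) = (59/11) − (−28/121)·((59/11) − 6)/((−28/121) − 7) = 673/125.

673/125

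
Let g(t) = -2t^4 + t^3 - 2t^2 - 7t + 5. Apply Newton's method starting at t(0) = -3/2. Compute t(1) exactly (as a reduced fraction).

g'(t) = -8t^3 + 3t^2 - 4t - 7.
g(-3/2) = -5/2, g'(-3/2) = 131/4, so t(1) = (-3/2) - (-5/2)/(131/4) = -373/262.

-373/262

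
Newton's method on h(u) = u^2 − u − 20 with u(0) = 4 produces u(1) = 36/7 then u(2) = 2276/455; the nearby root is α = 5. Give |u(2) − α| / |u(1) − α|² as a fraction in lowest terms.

u(1) − α = 36/7 − 5 = 1/7, so |u(1) − α| = 1/7.
u(2) − α = 2276/455 − 5 = 1/455, so |u(2) − α| = 1/455.
|u(1) − α|² = 1/49.
Ratio = (1/455) / (1/49) = 7/65.

7/65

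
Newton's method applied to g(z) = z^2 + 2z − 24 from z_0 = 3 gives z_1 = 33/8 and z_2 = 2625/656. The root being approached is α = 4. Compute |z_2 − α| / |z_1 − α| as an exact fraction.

1/82

z_1 − α = 33/8 − 4 = 1/8, so |z_1 − α| = 1/8.
z_2 − α = 2625/656 − 4 = 1/656, so |z_2 − α| = 1/656.
Ratio = (1/656) / (1/8) = 1/82.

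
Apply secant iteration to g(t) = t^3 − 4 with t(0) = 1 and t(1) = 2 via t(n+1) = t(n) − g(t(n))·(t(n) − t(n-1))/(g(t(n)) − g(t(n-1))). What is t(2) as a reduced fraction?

g(1) = −3, g(2) = 4. t(2) = 2 − 4·(2 − 1)/(4 − (−3)) = 10/7.

10/7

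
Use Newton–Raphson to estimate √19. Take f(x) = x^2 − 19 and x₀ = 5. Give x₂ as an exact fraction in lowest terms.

f'(x) = 2x.
f(5) = 6, f'(5) = 10, so x₁ = 5 − 6/10 = 22/5.
f(22/5) = 9/25, f'(22/5) = 44/5, so x₂ = (22/5) − (9/25)/(44/5) = 959/220.

959/220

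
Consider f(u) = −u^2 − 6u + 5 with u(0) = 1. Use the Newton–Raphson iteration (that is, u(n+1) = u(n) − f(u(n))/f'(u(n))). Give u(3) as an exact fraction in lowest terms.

79921/107760

f'(u) = −2u − 6.
f(1) = −2, f'(1) = −8, so u(1) = 1 − (−2)/(−8) = 3/4.
f(3/4) = −1/16, f'(3/4) = −15/2, so u(2) = (3/4) − (−1/16)/(−15/2) = 89/120.
f(89/120) = −1/14400, f'(89/120) = −449/60, so u(3) = (89/120) − (−1/14400)/(−449/60) = 79921/107760.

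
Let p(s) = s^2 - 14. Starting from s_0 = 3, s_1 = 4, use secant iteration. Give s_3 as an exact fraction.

p(3) = -5, p(4) = 2. s_2 = 4 - 2·(4 - 3)/(2 - (-5)) = 26/7.
p(4) = 2, p(26/7) = -10/49. s_3 = (26/7) - (-10/49)·((26/7) - 4)/((-10/49) - 2) = 101/27.

101/27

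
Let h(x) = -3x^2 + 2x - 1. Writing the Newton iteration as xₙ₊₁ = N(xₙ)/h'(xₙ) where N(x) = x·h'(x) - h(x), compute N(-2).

-11

h'(x) = -6x + 2.
N(x) = x·h'(x) - h(x) = x·(-6x + 2) - (-3x^2 + 2x - 1) = -3x^2 + 1.
N(-2) = -11.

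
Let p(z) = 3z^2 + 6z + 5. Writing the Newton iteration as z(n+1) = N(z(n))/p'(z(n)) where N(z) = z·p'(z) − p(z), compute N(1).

−2

p'(z) = 6z + 6.
N(z) = z·p'(z) − p(z) = z·(6z + 6) − (3z^2 + 6z + 5) = 3z^2 − 5.
N(1) = −2.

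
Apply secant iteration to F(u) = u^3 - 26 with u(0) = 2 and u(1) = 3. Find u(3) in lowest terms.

F(2) = -18, F(3) = 1. u(2) = 3 - 1·(3 - 2)/(1 - (-18)) = 56/19.
F(3) = 1, F(56/19) = -2718/6859. u(3) = (56/19) - (-2718/6859)·((56/19) - 3)/((-2718/6859) - 1) = 28370/9577.

28370/9577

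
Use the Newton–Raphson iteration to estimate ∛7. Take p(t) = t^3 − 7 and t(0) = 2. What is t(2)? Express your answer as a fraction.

18215/9522

p'(t) = 3t^2.
p(2) = 1, p'(2) = 12, so t(1) = 2 − 1/12 = 23/12.
p(23/12) = 71/1728, p'(23/12) = 529/48, so t(2) = (23/12) − (71/1728)/(529/48) = 18215/9522.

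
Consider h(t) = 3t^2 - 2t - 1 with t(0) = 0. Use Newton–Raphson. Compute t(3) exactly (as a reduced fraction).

-547/1640

h'(t) = 6t - 2.
h(0) = -1, h'(0) = -2, so t(1) = 0 - (-1)/(-2) = -1/2.
h(-1/2) = 3/4, h'(-1/2) = -5, so t(2) = (-1/2) - (3/4)/(-5) = -7/20.
h(-7/20) = 27/400, h'(-7/20) = -41/10, so t(3) = (-7/20) - (27/400)/(-41/10) = -547/1640.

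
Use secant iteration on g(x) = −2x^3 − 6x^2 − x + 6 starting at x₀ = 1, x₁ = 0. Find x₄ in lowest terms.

g(1) = −3, g(0) = 6. x₂ = 0 − 6·(0 − 1)/(6 − (−3)) = 2/3.
g(0) = 6, g(2/3) = 56/27. x₃ = (2/3) − (56/27)·((2/3) − 0)/((56/27) − 6) = 54/53.
g(2/3) = 56/27, g(54/53) = −500640/148877. x₄ = (54/53) − (−500640/148877)·((54/53) − (2/3))/((−500640/148877) − (56/27)) = 44658/55751.

44658/55751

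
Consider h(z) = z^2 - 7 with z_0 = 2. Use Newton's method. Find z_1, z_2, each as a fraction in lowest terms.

z_1 = 11/4, z_2 = 233/88

h'(z) = 2z.
h(2) = -3, h'(2) = 4, so z_1 = 2 - (-3)/4 = 11/4.
h(11/4) = 9/16, h'(11/4) = 11/2, so z_2 = (11/4) - (9/16)/(11/2) = 233/88.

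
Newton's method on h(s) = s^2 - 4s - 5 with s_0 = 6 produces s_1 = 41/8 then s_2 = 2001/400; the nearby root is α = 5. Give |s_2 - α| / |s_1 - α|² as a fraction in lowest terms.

4/25

s_1 - α = 41/8 - 5 = 1/8, so |s_1 - α| = 1/8.
s_2 - α = 2001/400 - 5 = 1/400, so |s_2 - α| = 1/400.
|s_1 - α|² = 1/64.
Ratio = (1/400) / (1/64) = 4/25.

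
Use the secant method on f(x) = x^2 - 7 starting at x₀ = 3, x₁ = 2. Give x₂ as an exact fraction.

13/5

f(3) = 2, f(2) = -3. x₂ = 2 - (-3)·(2 - 3)/((-3) - 2) = 13/5.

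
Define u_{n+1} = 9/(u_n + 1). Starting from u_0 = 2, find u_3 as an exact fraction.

36/13

u_1 = 9/(2 + 1) = 3.
u_2 = 9/(3 + 1) = 9/4.
u_3 = 9/(9/4 + 1) = 36/13.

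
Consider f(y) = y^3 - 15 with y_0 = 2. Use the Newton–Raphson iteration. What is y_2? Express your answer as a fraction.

42751/17298

f'(y) = 3y^2.
f(2) = -7, f'(2) = 12, so y_1 = 2 - (-7)/12 = 31/12.
f(31/12) = 3871/1728, f'(31/12) = 961/48, so y_2 = (31/12) - (3871/1728)/(961/48) = 42751/17298.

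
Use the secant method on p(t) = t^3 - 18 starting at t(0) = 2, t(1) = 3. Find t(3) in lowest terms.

p(2) = -10, p(3) = 9. t(2) = 3 - 9·(3 - 2)/(9 - (-10)) = 48/19.
p(3) = 9, p(48/19) = -12870/6859. t(3) = (48/19) - (-12870/6859)·((48/19) - 3)/((-12870/6859) - 9) = 2402/921.

2402/921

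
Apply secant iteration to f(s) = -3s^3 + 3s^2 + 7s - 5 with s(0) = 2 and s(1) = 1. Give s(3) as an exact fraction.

f(2) = -3, f(1) = 2. s(2) = 1 - 2·(1 - 2)/(2 - (-3)) = 7/5.
f(1) = 2, f(7/5) = 306/125. s(3) = (7/5) - (306/125)·((7/5) - 1)/((306/125) - 2) = -11/14.

-11/14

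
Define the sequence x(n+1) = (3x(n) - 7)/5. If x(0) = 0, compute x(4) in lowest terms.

x(1) = (3·0 - 7)/5 = -7/5.
x(2) = (3·(-7/5) - 7)/5 = -56/25.
x(3) = (3·(-56/25) - 7)/5 = -343/125.
x(4) = (3·(-343/125) - 7)/5 = -1904/625.

-1904/625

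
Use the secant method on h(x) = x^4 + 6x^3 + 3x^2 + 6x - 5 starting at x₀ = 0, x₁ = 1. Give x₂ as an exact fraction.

5/16

h(0) = -5, h(1) = 11. x₂ = 1 - 11·(1 - 0)/(11 - (-5)) = 5/16.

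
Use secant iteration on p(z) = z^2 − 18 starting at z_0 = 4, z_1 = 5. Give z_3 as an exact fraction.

352/83

p(4) = −2, p(5) = 7. z_2 = 5 − 7·(5 − 4)/(7 − (−2)) = 38/9.
p(5) = 7, p(38/9) = −14/81. z_3 = (38/9) − (−14/81)·((38/9) − 5)/((−14/81) − 7) = 352/83.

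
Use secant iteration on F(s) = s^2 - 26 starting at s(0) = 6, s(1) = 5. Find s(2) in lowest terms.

F(6) = 10, F(5) = -1. s(2) = 5 - (-1)·(5 - 6)/((-1) - 10) = 56/11.

56/11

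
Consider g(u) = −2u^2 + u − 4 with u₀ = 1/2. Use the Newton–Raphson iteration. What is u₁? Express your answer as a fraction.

g'(u) = −4u + 1.
g(1/2) = −4, g'(1/2) = −1, so u₁ = (1/2) − (−4)/(−1) = −7/2.

−7/2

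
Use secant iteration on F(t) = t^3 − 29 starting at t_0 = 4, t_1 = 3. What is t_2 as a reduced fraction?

113/37

F(4) = 35, F(3) = −2. t_2 = 3 − (−2)·(3 − 4)/((−2) − 35) = 113/37.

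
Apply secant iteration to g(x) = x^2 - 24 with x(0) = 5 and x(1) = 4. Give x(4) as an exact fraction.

4316/881

g(5) = 1, g(4) = -8. x(2) = 4 - (-8)·(4 - 5)/((-8) - 1) = 44/9.
g(4) = -8, g(44/9) = -8/81. x(3) = (44/9) - (-8/81)·((44/9) - 4)/((-8/81) - (-8)) = 49/10.
g(44/9) = -8/81, g(49/10) = 1/100. x(4) = (49/10) - (1/100)·((49/10) - (44/9))/((1/100) - (-8/81)) = 4316/881.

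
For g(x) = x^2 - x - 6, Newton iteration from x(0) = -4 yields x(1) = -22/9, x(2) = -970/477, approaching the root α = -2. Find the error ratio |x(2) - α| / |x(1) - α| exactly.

x(1) - α = -22/9 - (-2) = -22/9 + 2 = -4/9, so |x(1) - α| = 4/9.
x(2) - α = -970/477 - (-2) = -970/477 + 2 = -16/477, so |x(2) - α| = 16/477.
Ratio = (16/477) / (4/9) = 4/53.

4/53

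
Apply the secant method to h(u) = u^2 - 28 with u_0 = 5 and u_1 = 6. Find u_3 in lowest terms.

h(5) = -3, h(6) = 8. u_2 = 6 - 8·(6 - 5)/(8 - (-3)) = 58/11.
h(6) = 8, h(58/11) = -24/121. u_3 = (58/11) - (-24/121)·((58/11) - 6)/((-24/121) - 8) = 164/31.

164/31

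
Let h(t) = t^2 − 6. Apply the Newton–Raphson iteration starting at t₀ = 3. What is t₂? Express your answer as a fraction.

h'(t) = 2t.
h(3) = 3, h'(3) = 6, so t₁ = 3 − 3/6 = 5/2.
h(5/2) = 1/4, h'(5/2) = 5, so t₂ = (5/2) − (1/4)/5 = 49/20.

49/20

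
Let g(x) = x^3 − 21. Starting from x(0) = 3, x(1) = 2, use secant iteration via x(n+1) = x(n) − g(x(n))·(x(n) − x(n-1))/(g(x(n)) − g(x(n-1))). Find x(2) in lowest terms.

51/19

g(3) = 6, g(2) = −13. x(2) = 2 − (−13)·(2 − 3)/((−13) − 6) = 51/19.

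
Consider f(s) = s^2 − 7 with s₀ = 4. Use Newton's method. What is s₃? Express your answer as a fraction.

1902497/719072

f'(s) = 2s.
f(4) = 9, f'(4) = 8, so s₁ = 4 − 9/8 = 23/8.
f(23/8) = 81/64, f'(23/8) = 23/4, so s₂ = (23/8) − (81/64)/(23/4) = 977/368.
f(977/368) = 6561/135424, f'(977/368) = 977/184, so s₃ = (977/368) − (6561/135424)/(977/184) = 1902497/719072.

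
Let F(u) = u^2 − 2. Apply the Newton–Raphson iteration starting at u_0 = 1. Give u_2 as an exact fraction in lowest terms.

F'(u) = 2u.
F(1) = −1, F'(1) = 2, so u_1 = 1 − (−1)/2 = 3/2.
F(3/2) = 1/4, F'(3/2) = 3, so u_2 = (3/2) − (1/4)/3 = 17/12.

17/12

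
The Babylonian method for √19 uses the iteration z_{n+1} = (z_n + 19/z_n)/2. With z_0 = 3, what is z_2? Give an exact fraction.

z_1 = (3 + 19/3)/2 = 14/3.
z_2 = (14/3 + 19/(14/3))/2 = 367/84.

367/84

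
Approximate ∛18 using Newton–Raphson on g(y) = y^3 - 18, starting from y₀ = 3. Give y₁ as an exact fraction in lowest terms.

g'(y) = 3y^2.
g(3) = 9, g'(3) = 27, so y₁ = 3 - 9/27 = 8/3.

8/3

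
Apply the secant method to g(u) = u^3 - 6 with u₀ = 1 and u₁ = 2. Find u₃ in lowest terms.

g(1) = -5, g(2) = 2. u₂ = 2 - 2·(2 - 1)/(2 - (-5)) = 12/7.
g(2) = 2, g(12/7) = -330/343. u₃ = (12/7) - (-330/343)·((12/7) - 2)/((-330/343) - 2) = 459/254.

459/254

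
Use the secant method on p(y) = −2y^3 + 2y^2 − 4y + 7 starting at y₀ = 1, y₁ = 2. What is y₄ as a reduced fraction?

p(1) = 3, p(2) = −9. y₂ = 2 − (−9)·(2 − 1)/((−9) − 3) = 5/4.
p(2) = −9, p(5/4) = 39/32. y₃ = (5/4) − (39/32)·((5/4) − 2)/((39/32) − (−9)) = 146/109.
p(5/4) = 39/32, p(146/109) = 549315/1295029. y₄ = (146/109) − (549315/1295029)·((146/109) − (5/4))/((549315/1295029) − (39/32)) = 1171226/844309.

1171226/844309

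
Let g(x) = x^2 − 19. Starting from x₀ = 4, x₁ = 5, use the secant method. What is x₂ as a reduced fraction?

13/3

g(4) = −3, g(5) = 6. x₂ = 5 − 6·(5 − 4)/(6 − (−3)) = 13/3.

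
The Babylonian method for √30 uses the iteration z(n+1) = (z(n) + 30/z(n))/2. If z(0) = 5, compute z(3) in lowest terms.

z(1) = (5 + 30/5)/2 = 11/2.
z(2) = (11/2 + 30/(11/2))/2 = 241/44.
z(3) = (241/44 + 30/(241/44))/2 = 116161/21208.

116161/21208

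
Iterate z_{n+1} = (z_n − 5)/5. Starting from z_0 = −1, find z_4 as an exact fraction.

−781/625

z_1 = ((−1) − 5)/5 = −6/5.
z_2 = ((−6/5) − 5)/5 = −31/25.
z_3 = ((−31/25) − 5)/5 = −156/125.
z_4 = ((−156/125) − 5)/5 = −781/625.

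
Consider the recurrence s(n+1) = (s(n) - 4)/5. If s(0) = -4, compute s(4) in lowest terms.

-628/625

s(1) = ((-4) - 4)/5 = -8/5.
s(2) = ((-8/5) - 4)/5 = -28/25.
s(3) = ((-28/25) - 4)/5 = -128/125.
s(4) = ((-128/125) - 4)/5 = -628/625.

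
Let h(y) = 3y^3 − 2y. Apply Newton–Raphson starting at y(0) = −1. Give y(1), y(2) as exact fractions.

y(1) = −6/7, y(2) = −648/791

h'(y) = 9y^2 − 2.
h(−1) = −1, h'(−1) = 7, so y(1) = (−1) − (−1)/7 = −6/7.
h(−6/7) = −60/343, h'(−6/7) = 226/49, so y(2) = (−6/7) − (−60/343)/(226/49) = −648/791.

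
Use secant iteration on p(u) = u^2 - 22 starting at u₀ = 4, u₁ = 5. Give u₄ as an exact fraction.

1909/407

p(4) = -6, p(5) = 3. u₂ = 5 - 3·(5 - 4)/(3 - (-6)) = 14/3.
p(5) = 3, p(14/3) = -2/9. u₃ = (14/3) - (-2/9)·((14/3) - 5)/((-2/9) - 3) = 136/29.
p(14/3) = -2/9, p(136/29) = -6/841. u₄ = (136/29) - (-6/841)·((136/29) - (14/3))/((-6/841) - (-2/9)) = 1909/407.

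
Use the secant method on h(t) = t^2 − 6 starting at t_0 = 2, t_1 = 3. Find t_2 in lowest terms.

h(2) = −2, h(3) = 3. t_2 = 3 − 3·(3 − 2)/(3 − (−2)) = 12/5.

12/5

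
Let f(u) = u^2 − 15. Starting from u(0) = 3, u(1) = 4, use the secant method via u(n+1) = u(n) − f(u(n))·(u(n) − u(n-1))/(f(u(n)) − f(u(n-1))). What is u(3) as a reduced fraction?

f(3) = −6, f(4) = 1. u(2) = 4 − 1·(4 − 3)/(1 − (−6)) = 27/7.
f(4) = 1, f(27/7) = −6/49. u(3) = (27/7) − (−6/49)·((27/7) − 4)/((−6/49) − 1) = 213/55.

213/55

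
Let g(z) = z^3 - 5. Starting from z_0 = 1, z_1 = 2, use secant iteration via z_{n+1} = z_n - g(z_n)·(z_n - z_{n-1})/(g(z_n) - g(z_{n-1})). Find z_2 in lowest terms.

11/7

g(1) = -4, g(2) = 3. z_2 = 2 - 3·(2 - 1)/(3 - (-4)) = 11/7.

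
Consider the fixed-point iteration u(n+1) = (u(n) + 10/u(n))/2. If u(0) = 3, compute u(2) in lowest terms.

u(1) = (3 + 10/3)/2 = 19/6.
u(2) = (19/6 + 10/(19/6))/2 = 721/228.

721/228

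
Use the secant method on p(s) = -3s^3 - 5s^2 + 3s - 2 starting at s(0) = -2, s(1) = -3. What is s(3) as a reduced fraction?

p(-2) = -4, p(-3) = 25. s(2) = (-3) - 25·((-3) - (-2))/(25 - (-4)) = -62/29.
p(-3) = 25, p(-62/29) = -47600/24389. s(3) = (-62/29) - (-47600/24389)·((-62/29) - (-3))/((-47600/24389) - 25) = -57854/26293.

-57854/26293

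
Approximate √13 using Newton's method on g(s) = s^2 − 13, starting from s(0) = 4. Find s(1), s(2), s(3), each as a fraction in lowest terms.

g'(s) = 2s.
g(4) = 3, g'(4) = 8, so s(1) = 4 − 3/8 = 29/8.
g(29/8) = 9/64, g'(29/8) = 29/4, so s(2) = (29/8) − (9/64)/(29/4) = 1673/464.
g(1673/464) = 81/215296, g'(1673/464) = 1673/232, so s(3) = (1673/464) − (81/215296)/(1673/232) = 5597777/1552544.

s(1) = 29/8, s(2) = 1673/464, s(3) = 5597777/1552544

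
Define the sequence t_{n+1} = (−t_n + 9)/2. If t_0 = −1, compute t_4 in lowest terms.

11/4

t_1 = (−(−1) + 9)/2 = 5.
t_2 = (−5 + 9)/2 = 2.
t_3 = (−2 + 9)/2 = 7/2.
t_4 = (−(7/2) + 9)/2 = 11/4.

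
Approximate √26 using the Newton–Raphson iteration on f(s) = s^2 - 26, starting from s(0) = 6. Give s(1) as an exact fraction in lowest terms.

f'(s) = 2s.
f(6) = 10, f'(6) = 12, so s(1) = 6 - 10/12 = 31/6.

31/6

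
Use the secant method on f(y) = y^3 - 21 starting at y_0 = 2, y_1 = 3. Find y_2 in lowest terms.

f(2) = -13, f(3) = 6. y_2 = 3 - 6·(3 - 2)/(6 - (-13)) = 51/19.

51/19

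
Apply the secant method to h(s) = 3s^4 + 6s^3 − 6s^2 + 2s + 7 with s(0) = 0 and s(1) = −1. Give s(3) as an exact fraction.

−4382/5713

h(0) = 7, h(−1) = −4. s(2) = (−1) − (−4)·((−1) − 0)/((−4) − 7) = −7/11.
h(−1) = −4, h(−7/11) = 32844/14641. s(3) = (−7/11) − (32844/14641)·((−7/11) − (−1))/((32844/14641) − (−4)) = −4382/5713.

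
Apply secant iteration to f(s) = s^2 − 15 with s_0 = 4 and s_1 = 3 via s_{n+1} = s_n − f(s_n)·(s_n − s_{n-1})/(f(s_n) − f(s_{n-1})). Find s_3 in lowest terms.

f(4) = 1, f(3) = −6. s_2 = 3 − (−6)·(3 − 4)/((−6) − 1) = 27/7.
f(3) = −6, f(27/7) = −6/49. s_3 = (27/7) − (−6/49)·((27/7) − 3)/((−6/49) − (−6)) = 31/8.

31/8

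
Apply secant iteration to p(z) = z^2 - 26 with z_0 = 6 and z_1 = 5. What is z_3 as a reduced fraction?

566/111

p(6) = 10, p(5) = -1. z_2 = 5 - (-1)·(5 - 6)/((-1) - 10) = 56/11.
p(5) = -1, p(56/11) = -10/121. z_3 = (56/11) - (-10/121)·((56/11) - 5)/((-10/121) - (-1)) = 566/111.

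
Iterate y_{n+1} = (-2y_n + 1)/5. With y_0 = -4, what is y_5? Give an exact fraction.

579/3125

y_1 = (-2·(-4) + 1)/5 = 9/5.
y_2 = (-2·(9/5) + 1)/5 = -13/25.
y_3 = (-2·(-13/25) + 1)/5 = 51/125.
y_4 = (-2·(51/125) + 1)/5 = 23/625.
y_5 = (-2·(23/625) + 1)/5 = 579/3125.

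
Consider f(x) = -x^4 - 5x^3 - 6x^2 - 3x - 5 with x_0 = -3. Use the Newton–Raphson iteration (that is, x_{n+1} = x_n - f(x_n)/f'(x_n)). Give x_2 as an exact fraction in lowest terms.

-1687/493

f'(x) = -4x^3 - 15x^2 - 12x - 3.
f(-3) = 4, f'(-3) = 6, so x_1 = (-3) - 4/6 = -11/3.
f(-11/3) = -724/81, f'(-11/3) = 986/27, so x_2 = (-11/3) - (-724/81)/(986/27) = -1687/493.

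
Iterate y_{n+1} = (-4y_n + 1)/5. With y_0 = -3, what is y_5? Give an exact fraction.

3533/3125

y_1 = (-4·(-3) + 1)/5 = 13/5.
y_2 = (-4·(13/5) + 1)/5 = -47/25.
y_3 = (-4·(-47/25) + 1)/5 = 213/125.
y_4 = (-4·(213/125) + 1)/5 = -727/625.
y_5 = (-4·(-727/625) + 1)/5 = 3533/3125.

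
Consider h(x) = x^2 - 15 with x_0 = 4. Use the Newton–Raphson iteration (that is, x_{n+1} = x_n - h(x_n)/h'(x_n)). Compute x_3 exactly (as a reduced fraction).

7380481/1905632

h'(x) = 2x.
h(4) = 1, h'(4) = 8, so x_1 = 4 - 1/8 = 31/8.
h(31/8) = 1/64, h'(31/8) = 31/4, so x_2 = (31/8) - (1/64)/(31/4) = 1921/496.
h(1921/496) = 1/246016, h'(1921/496) = 1921/248, so x_3 = (1921/496) - (1/246016)/(1921/248) = 7380481/1905632.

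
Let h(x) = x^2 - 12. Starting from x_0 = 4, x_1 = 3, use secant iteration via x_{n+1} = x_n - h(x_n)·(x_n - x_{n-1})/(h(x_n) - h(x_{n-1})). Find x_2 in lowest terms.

24/7

h(4) = 4, h(3) = -3. x_2 = 3 - (-3)·(3 - 4)/((-3) - 4) = 24/7.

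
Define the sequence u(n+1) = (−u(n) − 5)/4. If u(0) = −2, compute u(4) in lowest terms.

u(1) = (−(−2) − 5)/4 = −3/4.
u(2) = (−(−3/4) − 5)/4 = −17/16.
u(3) = (−(−17/16) − 5)/4 = −63/64.
u(4) = (−(−63/64) − 5)/4 = −257/256.

−257/256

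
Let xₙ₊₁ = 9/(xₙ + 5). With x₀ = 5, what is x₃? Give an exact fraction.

531/385

x₁ = 9/(5 + 5) = 9/10.
x₂ = 9/(9/10 + 5) = 90/59.
x₃ = 9/(90/59 + 5) = 531/385.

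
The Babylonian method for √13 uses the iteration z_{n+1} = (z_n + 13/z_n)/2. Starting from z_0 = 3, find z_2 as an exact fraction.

119/33

z_1 = (3 + 13/3)/2 = 11/3.
z_2 = (11/3 + 13/(11/3))/2 = 119/33.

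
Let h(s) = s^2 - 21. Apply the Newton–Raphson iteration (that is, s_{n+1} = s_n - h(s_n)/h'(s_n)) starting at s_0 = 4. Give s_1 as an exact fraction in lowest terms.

h'(s) = 2s.
h(4) = -5, h'(4) = 8, so s_1 = 4 - (-5)/8 = 37/8.

37/8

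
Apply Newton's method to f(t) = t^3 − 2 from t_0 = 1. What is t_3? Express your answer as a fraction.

1126819/894348

f'(t) = 3t^2.
f(1) = −1, f'(1) = 3, so t_1 = 1 − (−1)/3 = 4/3.
f(4/3) = 10/27, f'(4/3) = 16/3, so t_2 = (4/3) − (10/27)/(16/3) = 91/72.
f(91/72) = 7075/373248, f'(91/72) = 8281/1728, so t_3 = (91/72) − (7075/373248)/(8281/1728) = 1126819/894348.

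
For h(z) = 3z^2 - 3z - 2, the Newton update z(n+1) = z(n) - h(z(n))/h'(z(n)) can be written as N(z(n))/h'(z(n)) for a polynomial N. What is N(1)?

5

h'(z) = 6z - 3.
N(z) = z·h'(z) - h(z) = z·(6z - 3) - (3z^2 - 3z - 2) = 3z^2 + 2.
N(1) = 5.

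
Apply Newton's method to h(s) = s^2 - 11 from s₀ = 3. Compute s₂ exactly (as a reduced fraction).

199/60

h'(s) = 2s.
h(3) = -2, h'(3) = 6, so s₁ = 3 - (-2)/6 = 10/3.
h(10/3) = 1/9, h'(10/3) = 20/3, so s₂ = (10/3) - (1/9)/(20/3) = 199/60.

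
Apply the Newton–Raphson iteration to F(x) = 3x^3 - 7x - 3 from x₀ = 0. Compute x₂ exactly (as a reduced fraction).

F'(x) = 9x^2 - 7.
F(0) = -3, F'(0) = -7, so x₁ = 0 - (-3)/(-7) = -3/7.
F(-3/7) = -81/343, F'(-3/7) = -262/49, so x₂ = (-3/7) - (-81/343)/(-262/49) = -867/1834.

-867/1834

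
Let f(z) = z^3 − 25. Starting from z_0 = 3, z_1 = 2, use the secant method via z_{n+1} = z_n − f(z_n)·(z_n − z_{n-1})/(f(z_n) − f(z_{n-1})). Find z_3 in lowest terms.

f(3) = 2, f(2) = −17. z_2 = 2 − (−17)·(2 − 3)/((−17) − 2) = 55/19.
f(2) = −17, f(55/19) = −5100/6859. z_3 = (55/19) − (−5100/6859)·((55/19) − 2)/((−5100/6859) − (−17)) = 19255/6559.

19255/6559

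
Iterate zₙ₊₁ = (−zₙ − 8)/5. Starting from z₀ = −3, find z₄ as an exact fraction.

z₁ = (−(−3) − 8)/5 = −1.
z₂ = (−(−1) − 8)/5 = −7/5.
z₃ = (−(−7/5) − 8)/5 = −33/25.
z₄ = (−(−33/25) − 8)/5 = −167/125.

−167/125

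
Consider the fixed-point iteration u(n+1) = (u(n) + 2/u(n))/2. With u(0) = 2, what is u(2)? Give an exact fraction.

u(1) = (2 + 2/2)/2 = 3/2.
u(2) = (3/2 + 2/(3/2))/2 = 17/12.

17/12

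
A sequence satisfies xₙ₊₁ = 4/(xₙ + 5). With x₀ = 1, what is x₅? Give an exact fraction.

2212/3153

x₁ = 4/(1 + 5) = 2/3.
x₂ = 4/(2/3 + 5) = 12/17.
x₃ = 4/(12/17 + 5) = 68/97.
x₄ = 4/(68/97 + 5) = 388/553.
x₅ = 4/(388/553 + 5) = 2212/3153.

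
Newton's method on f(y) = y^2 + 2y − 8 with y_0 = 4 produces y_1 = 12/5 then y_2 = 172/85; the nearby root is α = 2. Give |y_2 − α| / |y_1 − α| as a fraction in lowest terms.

y_1 − α = 12/5 − 2 = 2/5, so |y_1 − α| = 2/5.
y_2 − α = 172/85 − 2 = 2/85, so |y_2 − α| = 2/85.
Ratio = (2/85) / (2/5) = 1/17.

1/17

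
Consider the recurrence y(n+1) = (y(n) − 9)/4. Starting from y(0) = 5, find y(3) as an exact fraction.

−23/8

y(1) = (5 − 9)/4 = −1.
y(2) = ((−1) − 9)/4 = −5/2.
y(3) = ((−5/2) − 9)/4 = −23/8.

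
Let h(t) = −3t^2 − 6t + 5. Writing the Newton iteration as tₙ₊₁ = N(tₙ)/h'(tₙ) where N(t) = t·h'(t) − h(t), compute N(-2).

h'(t) = −6t − 6.
N(t) = t·h'(t) − h(t) = t·(−6t − 6) − (−3t^2 − 6t + 5) = −3t^2 − 5.
N(-2) = −17.

−17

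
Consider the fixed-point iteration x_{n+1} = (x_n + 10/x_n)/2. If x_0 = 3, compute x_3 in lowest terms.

x_1 = (3 + 10/3)/2 = 19/6.
x_2 = (19/6 + 10/(19/6))/2 = 721/228.
x_3 = (721/228 + 10/(721/228))/2 = 1039681/328776.

1039681/328776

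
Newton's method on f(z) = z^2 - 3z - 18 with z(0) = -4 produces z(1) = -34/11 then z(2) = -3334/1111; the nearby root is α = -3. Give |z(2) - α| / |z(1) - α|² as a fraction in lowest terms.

z(1) - α = -34/11 - (-3) = -34/11 + 3 = -1/11, so |z(1) - α| = 1/11.
z(2) - α = -3334/1111 - (-3) = -3334/1111 + 3 = -1/1111, so |z(2) - α| = 1/1111.
|z(1) - α|² = 1/121.
Ratio = (1/1111) / (1/121) = 11/101.

11/101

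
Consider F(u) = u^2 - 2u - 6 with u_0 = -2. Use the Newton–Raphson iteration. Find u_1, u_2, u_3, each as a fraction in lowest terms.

u_1 = -5/3, u_2 = -79/48, u_3 = -20065/12192

F'(u) = 2u - 2.
F(-2) = 2, F'(-2) = -6, so u_1 = (-2) - 2/(-6) = -5/3.
F(-5/3) = 1/9, F'(-5/3) = -16/3, so u_2 = (-5/3) - (1/9)/(-16/3) = -79/48.
F(-79/48) = 1/2304, F'(-79/48) = -127/24, so u_3 = (-79/48) - (1/2304)/(-127/24) = -20065/12192.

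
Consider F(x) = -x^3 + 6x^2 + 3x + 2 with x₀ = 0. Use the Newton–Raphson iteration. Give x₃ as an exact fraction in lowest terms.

F'(x) = -3x^2 + 12x + 3.
F(0) = 2, F'(0) = 3, so x₁ = 0 - 2/3 = -2/3.
F(-2/3) = 80/27, F'(-2/3) = -19/3, so x₂ = (-2/3) - (80/27)/(-19/3) = -34/171.
F(-34/171) = 8243200/5000211, F'(-34/171) = 4829/9747, so x₃ = (-34/171) - (8243200/5000211)/(4829/9747) = -8735758/2477277.

-8735758/2477277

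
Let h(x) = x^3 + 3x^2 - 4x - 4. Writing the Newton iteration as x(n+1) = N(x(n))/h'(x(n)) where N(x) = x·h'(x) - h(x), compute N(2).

h'(x) = 3x^2 + 6x - 4.
N(x) = x·h'(x) - h(x) = x·(3x^2 + 6x - 4) - (x^3 + 3x^2 - 4x - 4) = 2x^3 + 3x^2 + 4.
N(2) = 32.

32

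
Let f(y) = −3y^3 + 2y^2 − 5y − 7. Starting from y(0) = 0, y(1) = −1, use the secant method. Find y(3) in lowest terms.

f(0) = −7, f(−1) = 3. y(2) = (−1) − 3·((−1) − 0)/(3 − (−7)) = −7/10.
f(−1) = 3, f(−7/10) = −1491/1000. y(3) = (−7/10) − (−1491/1000)·((−7/10) − (−1))/((−1491/1000) − 3) = −399/499.

−399/499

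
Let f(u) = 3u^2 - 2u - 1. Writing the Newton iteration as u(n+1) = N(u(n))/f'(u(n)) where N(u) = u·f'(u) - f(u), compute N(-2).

13

f'(u) = 6u - 2.
N(u) = u·f'(u) - f(u) = u·(6u - 2) - (3u^2 - 2u - 1) = 3u^2 + 1.
N(-2) = 13.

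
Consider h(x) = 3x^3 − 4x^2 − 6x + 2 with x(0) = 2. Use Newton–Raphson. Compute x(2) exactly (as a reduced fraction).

h'(x) = 9x^2 − 8x − 6.
h(2) = −2, h'(2) = 14, so x(1) = 2 − (−2)/14 = 15/7.
h(15/7) = 101/343, h'(15/7) = 891/49, so x(2) = (15/7) − (101/343)/(891/49) = 13264/6237.

13264/6237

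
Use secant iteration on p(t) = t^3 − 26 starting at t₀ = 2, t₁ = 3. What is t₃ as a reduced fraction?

p(2) = −18, p(3) = 1. t₂ = 3 − 1·(3 − 2)/(1 − (−18)) = 56/19.
p(3) = 1, p(56/19) = −2718/6859. t₃ = (56/19) − (−2718/6859)·((56/19) − 3)/((−2718/6859) − 1) = 28370/9577.

28370/9577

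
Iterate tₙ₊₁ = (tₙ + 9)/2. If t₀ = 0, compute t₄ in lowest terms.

t₁ = (0 + 9)/2 = 9/2.
t₂ = ((9/2) + 9)/2 = 27/4.
t₃ = ((27/4) + 9)/2 = 63/8.
t₄ = ((63/8) + 9)/2 = 135/16.

135/16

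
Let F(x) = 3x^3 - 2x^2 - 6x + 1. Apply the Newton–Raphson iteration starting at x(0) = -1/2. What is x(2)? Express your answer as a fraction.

F'(x) = 9x^2 - 4x - 6.
F(-1/2) = 25/8, F'(-1/2) = -7/4, so x(1) = (-1/2) - (25/8)/(-7/4) = 9/7.
F(9/7) = -1250/343, F'(9/7) = 183/49, so x(2) = (9/7) - (-1250/343)/(183/49) = 2897/1281.

2897/1281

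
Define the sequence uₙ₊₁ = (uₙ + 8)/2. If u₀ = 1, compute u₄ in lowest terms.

121/16

u₁ = (1 + 8)/2 = 9/2.
u₂ = ((9/2) + 8)/2 = 25/4.
u₃ = ((25/4) + 8)/2 = 57/8.
u₄ = ((57/8) + 8)/2 = 121/16.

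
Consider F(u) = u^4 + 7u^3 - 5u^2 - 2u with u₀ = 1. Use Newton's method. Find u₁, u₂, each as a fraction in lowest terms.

u₁ = 12/13, u₂ = 127512/140075

F'(u) = 4u^3 + 21u^2 - 10u - 2.
F(1) = 1, F'(1) = 13, so u₁ = 1 - 1/13 = 12/13.
F(12/13) = 3576/28561, F'(12/13) = 21550/2197, so u₂ = (12/13) - (3576/28561)/(21550/2197) = 127512/140075.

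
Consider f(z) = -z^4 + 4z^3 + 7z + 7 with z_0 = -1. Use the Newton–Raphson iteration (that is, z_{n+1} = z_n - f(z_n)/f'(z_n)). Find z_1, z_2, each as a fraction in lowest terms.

z_1 = -18/23, z_2 = -3346903/4552183

f'(z) = -4z^3 + 12z^2 + 7.
f(-1) = -5, f'(-1) = 23, so z_1 = (-1) - (-5)/23 = -18/23.
f(-18/23) = -215675/279841, f'(-18/23) = 197921/12167, so z_2 = (-18/23) - (-215675/279841)/(197921/12167) = -3346903/4552183.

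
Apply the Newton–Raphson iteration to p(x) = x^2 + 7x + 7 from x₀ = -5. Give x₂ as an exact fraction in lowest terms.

-29/5

p'(x) = 2x + 7.
p(-5) = -3, p'(-5) = -3, so x₁ = (-5) - (-3)/(-3) = -6.
p(-6) = 1, p'(-6) = -5, so x₂ = (-6) - 1/(-5) = -29/5.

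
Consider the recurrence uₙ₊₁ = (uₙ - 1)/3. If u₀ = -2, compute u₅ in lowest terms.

u₁ = ((-2) - 1)/3 = -1.
u₂ = ((-1) - 1)/3 = -2/3.
u₃ = ((-2/3) - 1)/3 = -5/9.
u₄ = ((-5/9) - 1)/3 = -14/27.
u₅ = ((-14/27) - 1)/3 = -41/81.

-41/81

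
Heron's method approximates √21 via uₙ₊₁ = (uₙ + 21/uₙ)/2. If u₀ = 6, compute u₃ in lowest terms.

u₁ = (6 + 21/6)/2 = 19/4.
u₂ = (19/4 + 21/(19/4))/2 = 697/152.
u₃ = (697/152 + 21/(697/152))/2 = 970993/211888.

970993/211888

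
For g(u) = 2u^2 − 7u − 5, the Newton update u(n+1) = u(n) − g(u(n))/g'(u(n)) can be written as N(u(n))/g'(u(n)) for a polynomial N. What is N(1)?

7

g'(u) = 4u − 7.
N(u) = u·g'(u) − g(u) = u·(4u − 7) − (2u^2 − 7u − 5) = 2u^2 + 5.
N(1) = 7.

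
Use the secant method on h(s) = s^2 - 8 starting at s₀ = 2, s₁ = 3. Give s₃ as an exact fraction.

82/29

h(2) = -4, h(3) = 1. s₂ = 3 - 1·(3 - 2)/(1 - (-4)) = 14/5.
h(3) = 1, h(14/5) = -4/25. s₃ = (14/5) - (-4/25)·((14/5) - 3)/((-4/25) - 1) = 82/29.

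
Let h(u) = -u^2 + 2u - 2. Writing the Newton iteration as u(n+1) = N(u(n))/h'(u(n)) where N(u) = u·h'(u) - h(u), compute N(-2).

h'(u) = -2u + 2.
N(u) = u·h'(u) - h(u) = u·(-2u + 2) - (-u^2 + 2u - 2) = -u^2 + 2.
N(-2) = -2.

-2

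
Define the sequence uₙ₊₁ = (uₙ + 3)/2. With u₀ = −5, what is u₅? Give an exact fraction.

11/4

u₁ = ((−5) + 3)/2 = −1.
u₂ = ((−1) + 3)/2 = 1.
u₃ = (1 + 3)/2 = 2.
u₄ = (2 + 3)/2 = 5/2.
u₅ = ((5/2) + 3)/2 = 11/4.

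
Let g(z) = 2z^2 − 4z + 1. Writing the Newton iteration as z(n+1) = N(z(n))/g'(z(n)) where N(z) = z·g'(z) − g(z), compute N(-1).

g'(z) = 4z − 4.
N(z) = z·g'(z) − g(z) = z·(4z − 4) − (2z^2 − 4z + 1) = 2z^2 − 1.
N(-1) = 1.

1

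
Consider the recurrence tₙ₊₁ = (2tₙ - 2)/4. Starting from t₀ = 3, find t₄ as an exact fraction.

-3/4

t₁ = (2·3 - 2)/4 = 1.
t₂ = (2·1 - 2)/4 = 0.
t₃ = (2·0 - 2)/4 = -1/2.
t₄ = (2·(-1/2) - 2)/4 = -3/4.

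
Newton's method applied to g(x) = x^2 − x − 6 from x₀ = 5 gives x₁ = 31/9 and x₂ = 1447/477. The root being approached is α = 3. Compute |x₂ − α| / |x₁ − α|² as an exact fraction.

9/53

x₁ − α = 31/9 − 3 = 4/9, so |x₁ − α| = 4/9.
x₂ − α = 1447/477 − 3 = 16/477, so |x₂ − α| = 16/477.
|x₁ − α|² = 16/81.
Ratio = (16/477) / (16/81) = 9/53.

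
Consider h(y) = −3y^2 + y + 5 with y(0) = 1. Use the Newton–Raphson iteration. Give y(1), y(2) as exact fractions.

h'(y) = −6y + 1.
h(1) = 3, h'(1) = −5, so y(1) = 1 − 3/(−5) = 8/5.
h(8/5) = −27/25, h'(8/5) = −43/5, so y(2) = (8/5) − (−27/25)/(−43/5) = 317/215.

y(1) = 8/5, y(2) = 317/215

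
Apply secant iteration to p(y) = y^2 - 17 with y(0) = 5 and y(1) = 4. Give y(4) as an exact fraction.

p(5) = 8, p(4) = -1. y(2) = 4 - (-1)·(4 - 5)/((-1) - 8) = 37/9.
p(4) = -1, p(37/9) = -8/81. y(3) = (37/9) - (-8/81)·((37/9) - 4)/((-8/81) - (-1)) = 301/73.
p(37/9) = -8/81, p(301/73) = 8/5329. y(4) = (301/73) - (8/5329)·((301/73) - (37/9))/((8/5329) - (-8/81)) = 11153/2705.

11153/2705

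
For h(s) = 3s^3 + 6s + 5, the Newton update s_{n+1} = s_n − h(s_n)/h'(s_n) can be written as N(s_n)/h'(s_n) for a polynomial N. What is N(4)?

379

h'(s) = 9s^2 + 6.
N(s) = s·h'(s) − h(s) = s·(9s^2 + 6) − (3s^3 + 6s + 5) = 6s^3 − 5.
N(4) = 379.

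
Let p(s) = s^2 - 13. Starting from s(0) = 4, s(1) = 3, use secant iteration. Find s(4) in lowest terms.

1042/289

p(4) = 3, p(3) = -4. s(2) = 3 - (-4)·(3 - 4)/((-4) - 3) = 25/7.
p(3) = -4, p(25/7) = -12/49. s(3) = (25/7) - (-12/49)·((25/7) - 3)/((-12/49) - (-4)) = 83/23.
p(25/7) = -12/49, p(83/23) = 12/529. s(4) = (83/23) - (12/529)·((83/23) - (25/7))/((12/529) - (-12/49)) = 1042/289.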